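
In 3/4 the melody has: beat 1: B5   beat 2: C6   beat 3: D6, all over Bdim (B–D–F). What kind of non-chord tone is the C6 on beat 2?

Passing tone.

The harmony at that moment is B diminished triad (B, D, F); C6 is not a chord tone.
It is approached by step up from B5 and left by step up to D6.
Step in, step out in the same direction — a passing tone.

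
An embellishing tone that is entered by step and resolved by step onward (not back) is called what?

Approach: by step. Departure: by step, continuing in the same direction.
Stepwise on both sides with no change of direction means the note fills in the space between two different chord tones — a passing tone. (Had it turned back to its starting note it would be a neighbor tone instead.)

Passing tone.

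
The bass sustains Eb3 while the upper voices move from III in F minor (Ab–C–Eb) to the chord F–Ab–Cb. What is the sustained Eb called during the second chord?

The harmony at that moment is F diminished triad (F, Ab, Cb); Eb3 is not a chord tone.
It is held over (the same pitch as the preceding Eb3) and then sustained as the same pitch into the next harmony.
Sustained through a change of harmony — a pedal tone.

Pedal tone (pedal point).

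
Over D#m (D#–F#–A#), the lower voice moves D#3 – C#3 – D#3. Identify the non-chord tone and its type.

C#3 is a neighbor tone.

The harmony at that moment is D# minor triad (D#, F#, A#); C#3 is not a chord tone.
It is approached by step down from D#3 and left by step up to D#3.
Step away and step back to the same note — a neighbor tone (lower neighbor).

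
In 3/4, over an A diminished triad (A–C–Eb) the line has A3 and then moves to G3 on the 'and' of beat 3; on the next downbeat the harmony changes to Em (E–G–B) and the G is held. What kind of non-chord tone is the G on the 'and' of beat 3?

The harmony at that moment is A diminished triad (A, C, Eb); G3 is not a chord tone.
It is approached by step down from A3 and then sustained as the same pitch into the next harmony.
Arriving early and becoming a chord tone when the harmony changes — an anticipation.

Anticipation.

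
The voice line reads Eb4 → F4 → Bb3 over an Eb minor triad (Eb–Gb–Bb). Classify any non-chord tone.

F4 is an escape tone.

The harmony at that moment is Eb minor triad (Eb, Gb, Bb); F4 is not a chord tone.
It is approached by step up from Eb4 and left by leap down to Bb3.
Step in, leap out — an escape tone.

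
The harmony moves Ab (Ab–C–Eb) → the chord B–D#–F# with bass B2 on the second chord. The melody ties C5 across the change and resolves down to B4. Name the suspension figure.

9–8 suspension.

At the second chord the bass is B2. The suspended C5 lies a ninth above the bass; after resolving down by step to B4, the interval above the bass becomes an octave.
Suspension figures are named by those two intervals: 9–8.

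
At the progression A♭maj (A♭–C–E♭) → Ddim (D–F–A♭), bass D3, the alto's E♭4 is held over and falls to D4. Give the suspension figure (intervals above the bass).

9–8 suspension.

At the second chord the bass is D3. The suspended E♭4 lies a ninth above the bass; after resolving down by step to D4, the interval above the bass becomes an octave.
Suspension figures are named by those two intervals: 9–8.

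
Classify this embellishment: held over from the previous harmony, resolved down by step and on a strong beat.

Suspension.

Approach: by preparation — the pitch is first a chord tone, then held (tied or repeated) while the harmony changes under it. Departure: down by step. Metric position: strong.
A prepared dissonance that resolves downward by step — a suspension. (The same figure resolving upward would be a retardation.)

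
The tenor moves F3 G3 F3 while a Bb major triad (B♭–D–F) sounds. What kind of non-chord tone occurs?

G3 is a neighbor tone.

The harmony at that moment is B♭ major triad (B♭, D, F); G3 is not a chord tone.
It is approached by step up from F3 and left by step down to F3.
Step away and step back to the same note — a neighbor tone (upper neighbor).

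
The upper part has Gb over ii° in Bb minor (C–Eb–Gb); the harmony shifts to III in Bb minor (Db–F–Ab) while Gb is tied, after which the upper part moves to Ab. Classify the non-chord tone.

The harmony at that moment is Db major triad (Db, F, Ab); Gb is not a chord tone.
It is held over (the same pitch as the preceding Gb) and left by step up to Ab.
Held over from the previous chord and resolving up by step — a retardation.

Gb is a retardation.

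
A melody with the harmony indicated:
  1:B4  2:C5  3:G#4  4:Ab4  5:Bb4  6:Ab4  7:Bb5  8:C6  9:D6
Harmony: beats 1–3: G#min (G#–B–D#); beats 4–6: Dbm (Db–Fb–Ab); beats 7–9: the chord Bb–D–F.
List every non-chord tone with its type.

C5 (beat 2) — escape tone; Bb4 (beat 5) — neighbor tone; C6 (beat 8) — passing tone.

The harmony at that moment is G# minor triad (G#, B, D#); C5 is not a chord tone.
It is approached by step up from B4 and left by leap down to G#4.
Step in, leap out — an escape tone.
The harmony at that moment is Db minor triad (Db, Fb, Ab); Bb4 is not a chord tone.
It is approached by step up from Ab4 and left by step down to Ab4.
Step away and step back to the same note — a neighbor tone (upper neighbor).
The harmony at that moment is Bb major triad (Bb, D, F); C6 is not a chord tone.
It is approached by step up from Bb5 and left by step up to D6.
Step in, step out in the same direction — a passing tone.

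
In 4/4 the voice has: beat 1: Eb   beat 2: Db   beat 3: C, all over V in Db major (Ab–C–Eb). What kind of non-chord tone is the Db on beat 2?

Passing tone.

The harmony at that moment is Ab major triad (Ab, C, Eb); Db is not a chord tone.
It is approached by step down from Eb and left by step down to C.
Step in, step out in the same direction — a passing tone.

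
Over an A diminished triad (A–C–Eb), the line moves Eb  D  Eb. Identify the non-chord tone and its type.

The harmony at that moment is A diminished triad (A, C, Eb); D is not a chord tone.
It is approached by step down from Eb and left by step up to Eb.
Step away and step back to the same note — a neighbor tone (lower neighbor).

D is a neighbor tone.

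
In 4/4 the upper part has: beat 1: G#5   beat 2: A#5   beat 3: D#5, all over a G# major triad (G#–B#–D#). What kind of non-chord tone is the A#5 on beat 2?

The harmony at that moment is G# major triad (G#, B#, D#); A#5 is not a chord tone.
It is approached by step up from G#5 and left by leap down to D#5.
Step in, leap out, on a weak beat — an escape tone.

Escape tone.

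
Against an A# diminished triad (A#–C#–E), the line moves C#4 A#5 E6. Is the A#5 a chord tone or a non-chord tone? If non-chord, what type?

Chord tone (the root of A# diminished triad).

A# diminished triad contains A#, C#, E; A# is the root, so it is a chord tone.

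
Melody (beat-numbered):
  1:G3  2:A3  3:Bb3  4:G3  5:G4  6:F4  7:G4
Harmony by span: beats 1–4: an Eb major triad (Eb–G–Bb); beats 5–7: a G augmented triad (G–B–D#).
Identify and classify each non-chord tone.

A3 (beat 2) — passing tone; F4 (beat 6) — neighbor tone.

The harmony at that moment is Eb major triad (Eb, G, Bb); A3 is not a chord tone.
It is approached by step up from G3 and left by step up to Bb3.
Step in, step out in the same direction — a passing tone.
The harmony at that moment is G augmented triad (G, B, D#); F4 is not a chord tone.
It is approached by step down from G4 and left by step up to G4.
Step away and step back to the same note — a neighbor tone (lower neighbor).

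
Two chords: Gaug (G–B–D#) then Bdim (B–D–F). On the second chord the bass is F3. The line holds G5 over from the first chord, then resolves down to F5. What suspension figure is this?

At the second chord the bass is F3. The suspended G5 lies a ninth above the bass; after resolving down by step to F5, the interval above the bass becomes an octave.
Suspension figures are named by those two intervals: 9–8.

9–8 suspension.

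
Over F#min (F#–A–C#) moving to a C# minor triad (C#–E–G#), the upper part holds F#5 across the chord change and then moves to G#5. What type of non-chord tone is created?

The harmony at that moment is C# minor triad (C#, E, G#); F#5 is not a chord tone.
It is held over (the same pitch as the preceding F#5) and left by step up to G#5.
Held over from the previous chord and resolving up by step — a retardation.

F#5 is a retardation.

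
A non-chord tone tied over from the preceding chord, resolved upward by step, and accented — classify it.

Retardation.

Approach: by preparation — the pitch is first a chord tone, then held (tied or repeated) while the harmony changes under it. Departure: up by step. Metric position: strong.
A prepared dissonance that resolves upward by step — a retardation. (The same figure resolving downward would be a suspension.)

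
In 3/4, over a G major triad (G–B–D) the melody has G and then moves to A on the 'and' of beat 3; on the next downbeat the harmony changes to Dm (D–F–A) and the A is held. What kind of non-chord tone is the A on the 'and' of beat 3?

The harmony at that moment is G major triad (G, B, D); A is not a chord tone.
It is approached by step up from G and then sustained as the same pitch into the next harmony.
Arriving early and becoming a chord tone when the harmony changes — an anticipation.

Anticipation.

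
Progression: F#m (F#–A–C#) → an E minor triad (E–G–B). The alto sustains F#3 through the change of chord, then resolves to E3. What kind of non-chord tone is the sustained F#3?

F#3 is a suspension.

The harmony at that moment is E minor triad (E, G, B); F#3 is not a chord tone.
It is held over (the same pitch as the preceding F#3) and left by step down to E3.
Held over from the previous chord and resolving down by step — a suspension.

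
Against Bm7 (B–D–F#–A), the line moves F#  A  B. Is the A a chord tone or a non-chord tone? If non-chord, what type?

B minor seventh chord contains B, D, F#, A; A is the seventh, so it is a chord tone.

Chord tone (the seventh of B minor seventh chord).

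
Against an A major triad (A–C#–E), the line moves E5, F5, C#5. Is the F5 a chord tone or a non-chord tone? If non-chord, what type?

The harmony at that moment is A major triad (A, C#, E); F5 is not a chord tone.
It is approached by step up from E5 and left by leap down to C#5.
Step in, leap out — an escape tone.

Non-chord tone — an escape tone.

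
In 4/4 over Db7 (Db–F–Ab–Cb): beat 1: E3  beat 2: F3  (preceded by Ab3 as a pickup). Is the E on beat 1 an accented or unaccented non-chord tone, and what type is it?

The harmony at that moment is Db dominant seventh chord (Db, F, Ab, Cb); E3 is not a chord tone.
It is approached by leap down from Ab3 and left by step up to F3.
Leap in, step out — an appoggiatura.
It falls on the downbeat, so it is accented.

Accented appoggiatura.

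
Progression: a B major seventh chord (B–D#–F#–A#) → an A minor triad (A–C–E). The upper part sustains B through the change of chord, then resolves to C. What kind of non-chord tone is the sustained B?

The harmony at that moment is A minor triad (A, C, E); B is not a chord tone.
It is held over (the same pitch as the preceding B) and left by step up to C.
Held over from the previous chord and resolving up by step — a retardation.

B is a retardation.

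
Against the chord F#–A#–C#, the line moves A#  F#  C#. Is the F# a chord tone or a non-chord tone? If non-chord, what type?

Chord tone (the root of F# major triad).

F# major triad contains F#, A#, C#; F# is the root, so it is a chord tone.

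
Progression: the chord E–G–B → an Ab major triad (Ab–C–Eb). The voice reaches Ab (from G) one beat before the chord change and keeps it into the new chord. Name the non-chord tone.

Ab is an anticipation.

The harmony at that moment is E minor triad (E, G, B); Ab is not a chord tone.
It is approached by step up from G and then sustained as the same pitch into the next harmony.
Arriving early and becoming a chord tone when the harmony changes — an anticipation.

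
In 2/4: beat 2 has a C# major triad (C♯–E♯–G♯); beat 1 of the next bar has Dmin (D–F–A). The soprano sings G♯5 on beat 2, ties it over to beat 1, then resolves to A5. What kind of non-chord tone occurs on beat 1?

The harmony at that moment is D minor triad (D, F, A); G♯5 is not a chord tone.
It is held over (the same pitch as the preceding G♯5) and left by step up to A5.
Held over from the previous chord and resolving up by step — a retardation.

Retardation.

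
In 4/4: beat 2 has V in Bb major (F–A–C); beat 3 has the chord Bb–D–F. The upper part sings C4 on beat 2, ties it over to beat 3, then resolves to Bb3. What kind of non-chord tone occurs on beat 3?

The harmony at that moment is Bb major triad (Bb, D, F); C4 is not a chord tone.
It is held over (the same pitch as the preceding C4) and left by step down to Bb3.
Held over from the previous chord and resolving down by step — a suspension.

Suspension.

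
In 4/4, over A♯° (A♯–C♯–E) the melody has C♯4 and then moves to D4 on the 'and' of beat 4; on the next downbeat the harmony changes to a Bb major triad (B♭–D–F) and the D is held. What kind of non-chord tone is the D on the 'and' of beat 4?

Anticipation.

The harmony at that moment is A♯ diminished triad (A♯, C♯, E); D4 is not a chord tone.
It is approached by step up from C♯4 and then sustained as the same pitch into the next harmony.
Arriving early and becoming a chord tone when the harmony changes — an anticipation.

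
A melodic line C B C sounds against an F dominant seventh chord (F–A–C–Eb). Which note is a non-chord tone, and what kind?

The harmony at that moment is F dominant seventh chord (F, A, C, Eb); B is not a chord tone.
It is approached by step down from C and left by step up to C.
Step away and step back to the same note — a neighbor tone (lower neighbor).

B is a neighbor tone.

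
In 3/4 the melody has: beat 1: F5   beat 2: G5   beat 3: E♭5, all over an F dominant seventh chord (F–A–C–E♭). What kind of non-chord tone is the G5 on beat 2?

The harmony at that moment is F dominant seventh chord (F, A, C, E♭); G5 is not a chord tone.
It is approached by step up from F5 and left by leap down to E♭5.
Step in, leap out, on a weak beat — an escape tone.

Escape tone.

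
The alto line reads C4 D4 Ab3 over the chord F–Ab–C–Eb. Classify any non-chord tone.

The harmony at that moment is F minor seventh chord (F, Ab, C, Eb); D4 is not a chord tone.
It is approached by step up from C4 and left by leap down to Ab3.
Step in, leap out — an escape tone.

D4 is an escape tone.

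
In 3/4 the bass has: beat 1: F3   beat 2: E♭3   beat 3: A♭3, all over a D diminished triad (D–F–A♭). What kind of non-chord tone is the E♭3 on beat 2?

Escape tone.

The harmony at that moment is D diminished triad (D, F, A♭); E♭3 is not a chord tone.
It is approached by step down from F3 and left by leap up to A♭3.
Step in, leap out, on a weak beat — an escape tone.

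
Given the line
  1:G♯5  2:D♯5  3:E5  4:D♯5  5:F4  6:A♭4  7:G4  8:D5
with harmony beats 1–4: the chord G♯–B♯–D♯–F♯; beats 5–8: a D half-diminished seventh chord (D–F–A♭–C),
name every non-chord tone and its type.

E5 (beat 3) — neighbor tone; G4 (beat 7) — escape tone.

The harmony at that moment is G♯ dominant seventh chord (G♯, B♯, D♯, F♯); E5 is not a chord tone.
It is approached by step up from D♯5 and left by step down to D♯5.
Step away and step back to the same note — a neighbor tone (upper neighbor).
The harmony at that moment is D half-diminished seventh chord (D, F, A♭, C); G4 is not a chord tone.
It is approached by step down from A♭4 and left by leap up to D5.
Step in, leap out — an escape tone.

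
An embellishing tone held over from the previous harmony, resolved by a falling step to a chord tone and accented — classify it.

Approach: by preparation — the pitch is first a chord tone, then held (tied or repeated) while the harmony changes under it. Departure: down by step. Metric position: strong.
A prepared dissonance that resolves downward by step — a suspension. (The same figure resolving upward would be a retardation.)

Suspension.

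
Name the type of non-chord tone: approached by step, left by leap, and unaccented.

Approach: by step. Departure: by leap. Metric position: weak.
Step in, leap out, from a weak position — an escape tone (échappée). (It is the mirror image of the appoggiatura, which leaps in and steps out on a strong beat.)

Escape tone.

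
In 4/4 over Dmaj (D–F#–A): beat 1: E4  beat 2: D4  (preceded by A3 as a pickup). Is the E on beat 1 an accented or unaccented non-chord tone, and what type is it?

The harmony at that moment is D major triad (D, F#, A); E4 is not a chord tone.
It is approached by leap up from A3 and left by step down to D4.
Leap in, step out — an appoggiatura.
It falls on the downbeat, so it is accented.

Accented appoggiatura.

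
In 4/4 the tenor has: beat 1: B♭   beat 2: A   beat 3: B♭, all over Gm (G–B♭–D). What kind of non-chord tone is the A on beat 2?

The harmony at that moment is G minor triad (G, B♭, D); A is not a chord tone.
It is approached by step down from B♭ and left by step up to B♭.
Step away and step back to the same note — a neighbor tone (lower neighbor).

Lower neighbor tone.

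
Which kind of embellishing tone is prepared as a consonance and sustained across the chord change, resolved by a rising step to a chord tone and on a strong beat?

Retardation.

Approach: by preparation — the pitch is first a chord tone, then held (tied or repeated) while the harmony changes under it. Departure: up by step. Metric position: strong.
A prepared dissonance that resolves upward by step — a retardation. (The same figure resolving downward would be a suspension.)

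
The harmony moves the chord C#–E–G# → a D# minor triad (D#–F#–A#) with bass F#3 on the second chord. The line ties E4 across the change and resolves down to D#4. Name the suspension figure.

At the second chord the bass is F#3. The suspended E4 lies a seventh above the bass; after resolving down by step to D#4, the interval above the bass becomes a sixth.
Suspension figures are named by those two intervals: 7–6.

7–6 suspension.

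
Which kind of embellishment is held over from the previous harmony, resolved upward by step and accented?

Approach: by preparation — the pitch is first a chord tone, then held (tied or repeated) while the harmony changes under it. Departure: up by step. Metric position: strong.
A prepared dissonance that resolves upward by step — a retardation. (The same figure resolving downward would be a suspension.)

Retardation.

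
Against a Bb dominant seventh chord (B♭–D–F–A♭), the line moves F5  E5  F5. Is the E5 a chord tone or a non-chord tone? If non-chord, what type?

Non-chord tone — a neighbor tone.

The harmony at that moment is B♭ dominant seventh chord (B♭, D, F, A♭); E5 is not a chord tone.
It is approached by step down from F5 and left by step up to F5.
Step away and step back to the same note — a neighbor tone (lower neighbor).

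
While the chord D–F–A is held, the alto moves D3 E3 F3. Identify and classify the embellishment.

E3 is a passing tone.

The harmony at that moment is D minor triad (D, F, A); E3 is not a chord tone.
It is approached by step up from D3 and left by step up to F3.
Step in, step out in the same direction — a passing tone.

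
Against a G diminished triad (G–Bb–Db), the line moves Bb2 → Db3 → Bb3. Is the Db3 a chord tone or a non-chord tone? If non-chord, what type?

G diminished triad contains G, Bb, Db; Db is the fifth, so it is a chord tone.

Chord tone (the fifth of G diminished triad).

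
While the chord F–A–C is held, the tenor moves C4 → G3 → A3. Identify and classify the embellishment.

G3 is an appoggiatura.

The harmony at that moment is F major triad (F, A, C); G3 is not a chord tone.
It is approached by leap down from C4 and left by step up to A3.
Leap in, step out — an appoggiatura.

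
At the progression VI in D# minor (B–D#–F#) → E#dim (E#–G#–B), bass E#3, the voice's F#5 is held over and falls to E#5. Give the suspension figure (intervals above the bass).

9–8 suspension.

At the second chord the bass is E#3. The suspended F#5 lies a ninth above the bass; after resolving down by step to E#5, the interval above the bass becomes an octave.
Suspension figures are named by those two intervals: 9–8.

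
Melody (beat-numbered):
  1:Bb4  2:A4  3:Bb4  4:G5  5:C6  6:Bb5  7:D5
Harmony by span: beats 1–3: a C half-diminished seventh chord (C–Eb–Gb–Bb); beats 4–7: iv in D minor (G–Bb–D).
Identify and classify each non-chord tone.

The harmony at that moment is C half-diminished seventh chord (C, Eb, Gb, Bb); A4 is not a chord tone.
It is approached by step down from Bb4 and left by step up to Bb4.
Step away and step back to the same note — a neighbor tone (lower neighbor).
The harmony at that moment is G minor triad (G, Bb, D); C6 is not a chord tone.
It is approached by leap up from G5 and left by step down to Bb5.
Leap in, step out — an appoggiatura.

A4 (beat 2) — neighbor tone; C6 (beat 5) — appoggiatura.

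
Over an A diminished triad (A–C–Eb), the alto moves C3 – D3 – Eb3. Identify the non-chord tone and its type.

The harmony at that moment is A diminished triad (A, C, Eb); D3 is not a chord tone.
It is approached by step up from C3 and left by step up to Eb3.
Step in, step out in the same direction — a passing tone.

D3 is a passing tone.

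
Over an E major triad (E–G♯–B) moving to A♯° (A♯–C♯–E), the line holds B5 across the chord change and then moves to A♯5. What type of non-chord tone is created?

The harmony at that moment is A♯ diminished triad (A♯, C♯, E); B5 is not a chord tone.
It is held over (the same pitch as the preceding B5) and left by step down to A♯5.
Held over from the previous chord and resolving down by step — a suspension.

B5 is a suspension.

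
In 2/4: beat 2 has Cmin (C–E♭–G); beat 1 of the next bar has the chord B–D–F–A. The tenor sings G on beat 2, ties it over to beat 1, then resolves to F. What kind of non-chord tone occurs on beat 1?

The harmony at that moment is B half-diminished seventh chord (B, D, F, A); G is not a chord tone.
It is held over (the same pitch as the preceding G) and left by step down to F.
Held over from the previous chord and resolving down by step — a suspension.

Suspension.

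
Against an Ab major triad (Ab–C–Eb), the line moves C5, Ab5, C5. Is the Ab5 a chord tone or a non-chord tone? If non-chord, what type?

Ab major triad contains Ab, C, Eb; Ab is the root, so it is a chord tone.

Chord tone (the root of Ab major triad).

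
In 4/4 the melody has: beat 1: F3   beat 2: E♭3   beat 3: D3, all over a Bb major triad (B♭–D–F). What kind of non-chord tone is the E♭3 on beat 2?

The harmony at that moment is B♭ major triad (B♭, D, F); E♭3 is not a chord tone.
It is approached by step down from F3 and left by step down to D3.
Step in, step out in the same direction — a passing tone.

Passing tone.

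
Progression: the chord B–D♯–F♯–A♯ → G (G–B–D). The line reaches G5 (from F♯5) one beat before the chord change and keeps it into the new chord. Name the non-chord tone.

The harmony at that moment is B major seventh chord (B, D♯, F♯, A♯); G5 is not a chord tone.
It is approached by step up from F♯5 and then sustained as the same pitch into the next harmony.
Arriving early and becoming a chord tone when the harmony changes — an anticipation.

G5 is an anticipation.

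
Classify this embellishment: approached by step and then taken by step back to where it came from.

Approach: by step. Departure: by step in the opposite direction, back to the starting pitch.
Stepwise on both sides but reversing to return to the same chord tone — a neighbor tone. (Had it continued onward in the same direction it would be a passing tone instead.)

Neighbor tone.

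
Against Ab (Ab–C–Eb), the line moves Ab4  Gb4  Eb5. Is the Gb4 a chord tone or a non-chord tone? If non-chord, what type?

Non-chord tone — an escape tone.

The harmony at that moment is Ab major triad (Ab, C, Eb); Gb4 is not a chord tone.
It is approached by step down from Ab4 and left by leap up to Eb5.
Step in, leap out — an escape tone.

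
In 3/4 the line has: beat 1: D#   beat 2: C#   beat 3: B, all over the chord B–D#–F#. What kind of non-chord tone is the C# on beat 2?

The harmony at that moment is B major triad (B, D#, F#); C# is not a chord tone.
It is approached by step down from D# and left by step down to B.
Step in, step out in the same direction — a passing tone.

Passing tone.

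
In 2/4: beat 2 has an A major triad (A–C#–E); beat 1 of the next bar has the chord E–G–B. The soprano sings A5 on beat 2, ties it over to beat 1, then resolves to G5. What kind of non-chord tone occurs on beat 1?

The harmony at that moment is E minor triad (E, G, B); A5 is not a chord tone.
It is held over (the same pitch as the preceding A5) and left by step down to G5.
Held over from the previous chord and resolving down by step — a suspension.

Suspension.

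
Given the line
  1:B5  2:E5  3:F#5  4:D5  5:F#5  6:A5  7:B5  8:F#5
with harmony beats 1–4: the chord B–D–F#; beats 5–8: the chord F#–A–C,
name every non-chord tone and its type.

The harmony at that moment is B minor triad (B, D, F#); E5 is not a chord tone.
It is approached by leap down from B5 and left by step up to F#5.
Leap in, step out — an appoggiatura.
The harmony at that moment is F# diminished triad (F#, A, C); B5 is not a chord tone.
It is approached by step up from A5 and left by leap down to F#5.
Step in, leap out — an escape tone.

E5 (beat 2) — appoggiatura; B5 (beat 7) — escape tone.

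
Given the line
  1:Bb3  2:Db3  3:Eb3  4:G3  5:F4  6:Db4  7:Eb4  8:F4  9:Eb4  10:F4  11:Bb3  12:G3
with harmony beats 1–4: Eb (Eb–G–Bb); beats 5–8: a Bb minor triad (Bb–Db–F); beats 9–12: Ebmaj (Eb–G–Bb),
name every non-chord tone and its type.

The harmony at that moment is Eb major triad (Eb, G, Bb); Db3 is not a chord tone.
It is approached by leap down from Bb3 and left by step up to Eb3.
Leap in, step out — an appoggiatura.
The harmony at that moment is Bb minor triad (Bb, Db, F); Eb4 is not a chord tone.
It is approached by step up from Db4 and left by step up to F4.
Step in, step out in the same direction — a passing tone.
The harmony at that moment is Eb major triad (Eb, G, Bb); F4 is not a chord tone.
It is approached by step up from Eb4 and left by leap down to Bb3.
Step in, leap out — an escape tone.

Db3 (beat 2) — appoggiatura; Eb4 (beat 7) — passing tone; F4 (beat 10) — escape tone.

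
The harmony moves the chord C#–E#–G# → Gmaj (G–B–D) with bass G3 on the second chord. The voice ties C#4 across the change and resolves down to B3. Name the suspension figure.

4–3 suspension.

At the second chord the bass is G3. The suspended C#4 lies a fourth above the bass; after resolving down by step to B3, the interval above the bass becomes a third.
Suspension figures are named by those two intervals: 4–3.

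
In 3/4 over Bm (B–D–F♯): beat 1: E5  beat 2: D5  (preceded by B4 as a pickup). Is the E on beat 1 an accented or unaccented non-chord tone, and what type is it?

The harmony at that moment is B minor triad (B, D, F♯); E5 is not a chord tone.
It is approached by leap up from B4 and left by step down to D5.
Leap in, step out — an appoggiatura.
It falls on the downbeat, so it is accented.

Accented appoggiatura.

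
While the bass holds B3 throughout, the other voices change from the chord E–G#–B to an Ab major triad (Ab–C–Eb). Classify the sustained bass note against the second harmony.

Pedal tone (pedal point).

The harmony at that moment is Ab major triad (Ab, C, Eb); B3 is not a chord tone.
It is held over (the same pitch as the preceding B3) and then sustained as the same pitch into the next harmony.
Sustained through a change of harmony — a pedal tone.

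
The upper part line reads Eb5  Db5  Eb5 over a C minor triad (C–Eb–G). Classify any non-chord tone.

The harmony at that moment is C minor triad (C, Eb, G); Db5 is not a chord tone.
It is approached by step down from Eb5 and left by step up to Eb5.
Step away and step back to the same note — a neighbor tone (lower neighbor).

Db5 is a neighbor tone.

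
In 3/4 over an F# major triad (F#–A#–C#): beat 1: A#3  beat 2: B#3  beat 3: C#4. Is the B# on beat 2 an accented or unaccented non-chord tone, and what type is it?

Unaccented passing tone.

The harmony at that moment is F# major triad (F#, A#, C#); B#3 is not a chord tone.
It is approached by step up from A#3 and left by step up to C#4.
Step in, step out in the same direction — a passing tone.
It falls on a weak beat, so it is unaccented.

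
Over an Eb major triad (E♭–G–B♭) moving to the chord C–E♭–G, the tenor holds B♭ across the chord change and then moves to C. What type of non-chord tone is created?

B♭ is a retardation.

The harmony at that moment is C minor triad (C, E♭, G); B♭ is not a chord tone.
It is held over (the same pitch as the preceding B♭) and left by step up to C.
Held over from the previous chord and resolving up by step — a retardation.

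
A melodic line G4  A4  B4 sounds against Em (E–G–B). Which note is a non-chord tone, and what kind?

The harmony at that moment is E minor triad (E, G, B); A4 is not a chord tone.
It is approached by step up from G4 and left by step up to B4.
Step in, step out in the same direction — a passing tone.

A4 is a passing tone.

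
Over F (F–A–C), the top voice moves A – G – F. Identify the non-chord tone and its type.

G is a passing tone.

The harmony at that moment is F major triad (F, A, C); G is not a chord tone.
It is approached by step down from A and left by step down to F.
Step in, step out in the same direction — a passing tone.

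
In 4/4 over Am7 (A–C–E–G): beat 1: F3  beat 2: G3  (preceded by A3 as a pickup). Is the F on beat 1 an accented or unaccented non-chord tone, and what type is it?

The harmony at that moment is A minor seventh chord (A, C, E, G); F3 is not a chord tone.
It is approached by leap down from A3 and left by step up to G3.
Leap in, step out — an appoggiatura.
It falls on the downbeat, so it is accented.

Accented appoggiatura.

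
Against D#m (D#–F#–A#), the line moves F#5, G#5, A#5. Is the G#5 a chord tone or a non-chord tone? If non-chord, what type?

The harmony at that moment is D# minor triad (D#, F#, A#); G#5 is not a chord tone.
It is approached by step up from F#5 and left by step up to A#5.
Step in, step out in the same direction — a passing tone.

Non-chord tone — a passing tone.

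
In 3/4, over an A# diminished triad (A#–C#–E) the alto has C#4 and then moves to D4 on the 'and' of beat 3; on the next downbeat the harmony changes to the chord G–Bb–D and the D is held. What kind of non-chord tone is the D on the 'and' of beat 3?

The harmony at that moment is A# diminished triad (A#, C#, E); D4 is not a chord tone.
It is approached by step up from C#4 and then sustained as the same pitch into the next harmony.
Arriving early and becoming a chord tone when the harmony changes — an anticipation.

Anticipation.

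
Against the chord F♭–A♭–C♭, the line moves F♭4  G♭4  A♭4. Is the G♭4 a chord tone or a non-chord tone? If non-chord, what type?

The harmony at that moment is F♭ major triad (F♭, A♭, C♭); G♭4 is not a chord tone.
It is approached by step up from F♭4 and left by step up to A♭4.
Step in, step out in the same direction — a passing tone.

Non-chord tone — a passing tone.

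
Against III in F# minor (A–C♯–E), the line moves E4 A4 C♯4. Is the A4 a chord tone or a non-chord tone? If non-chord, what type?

A major triad contains A, C♯, E; A is the root, so it is a chord tone.

Chord tone (the root of A major triad).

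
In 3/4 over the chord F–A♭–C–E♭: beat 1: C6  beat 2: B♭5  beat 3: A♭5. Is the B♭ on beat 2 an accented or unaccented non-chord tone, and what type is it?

Unaccented passing tone.

The harmony at that moment is F minor seventh chord (F, A♭, C, E♭); B♭5 is not a chord tone.
It is approached by step down from C6 and left by step down to A♭5.
Step in, step out in the same direction — a passing tone.
It falls on a weak beat, so it is unaccented.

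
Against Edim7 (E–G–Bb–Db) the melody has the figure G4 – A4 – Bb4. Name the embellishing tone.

The harmony at that moment is E diminished seventh chord (E, G, Bb, Db); A4 is not a chord tone.
It is approached by step up from G4 and left by step up to Bb4.
Step in, step out in the same direction — a passing tone.

A4 is a passing tone.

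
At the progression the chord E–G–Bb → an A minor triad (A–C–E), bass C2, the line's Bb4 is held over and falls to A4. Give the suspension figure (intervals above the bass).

7–6 suspension.

At the second chord the bass is C2. The suspended Bb4 lies a seventh above the bass; after resolving down by step to A4, the interval above the bass becomes a sixth.
Suspension figures are named by those two intervals: 7–6.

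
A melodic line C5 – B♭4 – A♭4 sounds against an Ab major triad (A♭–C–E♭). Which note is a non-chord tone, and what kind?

B♭4 is a passing tone.

The harmony at that moment is A♭ major triad (A♭, C, E♭); B♭4 is not a chord tone.
It is approached by step down from C5 and left by step down to A♭4.
Step in, step out in the same direction — a passing tone.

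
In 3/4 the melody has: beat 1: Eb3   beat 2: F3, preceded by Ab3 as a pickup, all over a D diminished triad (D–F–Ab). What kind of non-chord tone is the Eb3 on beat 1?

Appoggiatura.

The harmony at that moment is D diminished triad (D, F, Ab); Eb3 is not a chord tone.
It is approached by leap down from Ab3 and left by step up to F3.
Leap in, step out, metrically accented — an appoggiatura.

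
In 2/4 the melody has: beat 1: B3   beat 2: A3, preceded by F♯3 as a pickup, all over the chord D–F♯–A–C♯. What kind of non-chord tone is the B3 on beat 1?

The harmony at that moment is D major seventh chord (D, F♯, A, C♯); B3 is not a chord tone.
It is approached by leap up from F♯3 and left by step down to A3.
Leap in, step out, metrically accented — an appoggiatura.

Appoggiatura.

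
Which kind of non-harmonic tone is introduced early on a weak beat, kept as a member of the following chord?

Anticipation.

Approach: ahead of the chord change (typically by step), so it is dissonant against the current harmony. Departure: none — the same pitch is restated or held and is a chord tone of the new harmony.
Dissonant first, consonant once the harmony catches up: the note simply arrives early — an anticipation. (The reverse timing, consonant first and dissonant after the change, would be a suspension or retardation.)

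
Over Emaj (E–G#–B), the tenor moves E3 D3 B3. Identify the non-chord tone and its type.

D3 is an escape tone.

The harmony at that moment is E major triad (E, G#, B); D3 is not a chord tone.
It is approached by step down from E3 and left by leap up to B3.
Step in, leap out — an escape tone.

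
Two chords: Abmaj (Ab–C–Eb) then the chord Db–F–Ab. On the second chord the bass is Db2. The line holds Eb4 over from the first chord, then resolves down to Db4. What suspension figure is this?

At the second chord the bass is Db2. The suspended Eb4 lies a ninth above the bass; after resolving down by step to Db4, the interval above the bass becomes an octave.
Suspension figures are named by those two intervals: 9–8.

9–8 suspension.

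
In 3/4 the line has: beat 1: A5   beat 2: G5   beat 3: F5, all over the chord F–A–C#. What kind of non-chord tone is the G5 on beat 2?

The harmony at that moment is F augmented triad (F, A, C#); G5 is not a chord tone.
It is approached by step down from A5 and left by step down to F5.
Step in, step out in the same direction — a passing tone.

Passing tone.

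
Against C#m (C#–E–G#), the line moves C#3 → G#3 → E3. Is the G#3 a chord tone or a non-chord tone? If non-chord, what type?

Chord tone (the fifth of C# minor triad).

C# minor triad contains C#, E, G#; G# is the fifth, so it is a chord tone.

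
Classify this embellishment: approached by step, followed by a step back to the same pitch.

Neighbor tone.

Approach: by step. Departure: by step in the opposite direction, back to the starting pitch.
Stepwise on both sides but reversing to return to the same chord tone — a neighbor tone. (Had it continued onward in the same direction it would be a passing tone instead.)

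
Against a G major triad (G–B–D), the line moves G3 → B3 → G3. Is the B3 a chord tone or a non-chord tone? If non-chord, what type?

G major triad contains G, B, D; B is the third, so it is a chord tone.

Chord tone (the third of G major triad).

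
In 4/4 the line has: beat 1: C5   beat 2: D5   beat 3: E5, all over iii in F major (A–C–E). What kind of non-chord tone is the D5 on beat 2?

Passing tone.

The harmony at that moment is A minor triad (A, C, E); D5 is not a chord tone.
It is approached by step up from C5 and left by step up to E5.
Step in, step out in the same direction — a passing tone.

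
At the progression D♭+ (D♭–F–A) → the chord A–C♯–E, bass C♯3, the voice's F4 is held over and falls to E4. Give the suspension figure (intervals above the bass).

At the second chord the bass is C♯3. The suspended F4 lies a fourth above the bass; after resolving down by step to E4, the interval above the bass becomes a third.
Suspension figures are named by those two intervals: 4–3.

4–3 suspension.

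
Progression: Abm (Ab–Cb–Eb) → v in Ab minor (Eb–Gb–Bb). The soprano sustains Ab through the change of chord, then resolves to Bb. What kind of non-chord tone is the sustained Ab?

The harmony at that moment is Eb minor triad (Eb, Gb, Bb); Ab is not a chord tone.
It is held over (the same pitch as the preceding Ab) and left by step up to Bb.
Held over from the previous chord and resolving up by step — a retardation.

Ab is a retardation.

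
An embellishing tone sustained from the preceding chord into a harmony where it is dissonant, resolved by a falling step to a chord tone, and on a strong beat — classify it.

Approach: by preparation — the pitch is first a chord tone, then held (tied or repeated) while the harmony changes under it. Departure: down by step. Metric position: strong.
A prepared dissonance that resolves downward by step — a suspension. (The same figure resolving upward would be a retardation.)

Suspension.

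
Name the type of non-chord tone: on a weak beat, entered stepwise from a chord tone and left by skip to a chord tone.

Approach: by step. Departure: by leap. Metric position: weak.
Step in, leap out, from a weak position — an escape tone (échappée). (It is the mirror image of the appoggiatura, which leaps in and steps out on a strong beat.)

Escape tone.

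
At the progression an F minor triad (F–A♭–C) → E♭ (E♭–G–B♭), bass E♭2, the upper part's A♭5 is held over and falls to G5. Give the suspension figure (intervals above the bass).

At the second chord the bass is E♭2. The suspended A♭5 lies a fourth above the bass; after resolving down by step to G5, the interval above the bass becomes a third.
Suspension figures are named by those two intervals: 4–3.

4–3 suspension.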